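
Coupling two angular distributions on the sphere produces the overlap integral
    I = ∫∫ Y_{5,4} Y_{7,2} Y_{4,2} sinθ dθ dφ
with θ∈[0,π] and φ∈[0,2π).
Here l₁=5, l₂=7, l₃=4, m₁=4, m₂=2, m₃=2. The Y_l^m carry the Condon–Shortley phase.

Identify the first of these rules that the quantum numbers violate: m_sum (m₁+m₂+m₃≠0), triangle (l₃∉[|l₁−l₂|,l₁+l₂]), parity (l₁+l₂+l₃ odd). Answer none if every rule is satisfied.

Σmᵢ = 8  ✗
l₃∈[|l₁−l₂|,l₁+l₂]=[2,12], have l₃=4
Σlᵢ = 16 ⇒ even

m_sum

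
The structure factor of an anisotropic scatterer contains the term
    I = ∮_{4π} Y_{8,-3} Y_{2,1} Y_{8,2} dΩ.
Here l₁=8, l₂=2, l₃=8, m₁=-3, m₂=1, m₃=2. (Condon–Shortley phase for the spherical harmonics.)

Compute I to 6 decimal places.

-0.110109

Rules hold: Σm=0, L=18 even, 6≤8≤10.
N = 17·5·17 = 1445
Δ = 2!·14!·2!/19! = 1/348840
Racah Σ t=0..2: t=0:+1/116121600 t=1:−1/25401600 t=2:+1/116121600 = -1/45158400
⇒ 3j(8 2 8; 0 0 0)² = 24/1615, sgn -1
Racah Σ t=1..2: t=1:−1/174182400 t=2:+1/87091200 = 1/174182400
⇒ 3j(8 2 8; -3 1 2)² = 55/7752, sgn +1
4πI² = N·(3j₀)²·(3jₘ)² = 55/361
I = -1·√(0.152355/4π) = -0.11010900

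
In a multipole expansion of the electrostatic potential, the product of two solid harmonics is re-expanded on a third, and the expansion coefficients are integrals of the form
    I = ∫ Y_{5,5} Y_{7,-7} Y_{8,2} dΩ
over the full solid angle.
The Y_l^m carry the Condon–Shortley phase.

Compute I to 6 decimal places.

0.021186

Checks pass: Σm=0; 20 even; l₃=8∈[2,12].
(2·5+1)(2·7+1)(2·8+1) = 2805
Δ: 4! 6! 10! / 21! → 1/814773960
sum: t=0:+1/87091200 t=1:−1/4976640 t=2:+1/2073600 t=3:−1/4976640 t=4:+1/87091200 = 1/9676800
3j²(5 7 8; 0 0 0) = Δ·Π!·Σ² = 360/46189  (sign +1)
sum: t=0:+1/62705664000 = 1/62705664000
3j²(5 7 8; 5 -7 2) = Δ·Π!·Σ² = 1/3876  (sign +1)
combine: 4πI² = 2805·360/46189·1/3876 = 450/79781
take √, sign +1: I = 0.02118613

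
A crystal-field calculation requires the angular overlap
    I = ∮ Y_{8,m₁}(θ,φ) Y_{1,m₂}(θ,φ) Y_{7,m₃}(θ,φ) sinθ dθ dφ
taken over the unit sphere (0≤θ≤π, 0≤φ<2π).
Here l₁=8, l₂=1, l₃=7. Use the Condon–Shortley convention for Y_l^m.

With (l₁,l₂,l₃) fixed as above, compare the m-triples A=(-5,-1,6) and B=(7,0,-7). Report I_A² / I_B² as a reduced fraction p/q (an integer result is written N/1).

1/5

Shared (l₁,l₂,l₃)=(8,1,7): N and (l;000)² cancel in I_A²/I_B².
A: Δ = 2!·14!·0!/17! = 1/2040; Racah Σ t=0..0: t=0:+1/12454041600 = 1/12454041600; ⇒ 3j(8 1 7; -5 -1 6)² = 1/680, sgn -1
B: Δ = 2!·14!·0!/17! = 1/2040; Racah Σ t=1..1: t=1:−1/87178291200 = -1/87178291200; ⇒ 3j(8 1 7; 7 0 -7)² = 1/136, sgn -1
I_A²/I_B² = (1/680)/(1/136) = 1/5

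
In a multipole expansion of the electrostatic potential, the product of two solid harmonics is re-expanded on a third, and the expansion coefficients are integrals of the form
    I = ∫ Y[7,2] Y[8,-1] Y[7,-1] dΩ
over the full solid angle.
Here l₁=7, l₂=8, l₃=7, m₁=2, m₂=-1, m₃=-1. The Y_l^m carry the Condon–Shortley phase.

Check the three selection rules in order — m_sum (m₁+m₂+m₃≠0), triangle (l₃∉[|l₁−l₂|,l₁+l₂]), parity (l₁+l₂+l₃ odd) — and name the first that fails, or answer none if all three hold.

Σmᵢ = 0  ✓
l₃∈[|l₁−l₂|,l₁+l₂]=[1,15], have l₃=7  ✓
Σlᵢ = 22 ⇒ even  ✓

none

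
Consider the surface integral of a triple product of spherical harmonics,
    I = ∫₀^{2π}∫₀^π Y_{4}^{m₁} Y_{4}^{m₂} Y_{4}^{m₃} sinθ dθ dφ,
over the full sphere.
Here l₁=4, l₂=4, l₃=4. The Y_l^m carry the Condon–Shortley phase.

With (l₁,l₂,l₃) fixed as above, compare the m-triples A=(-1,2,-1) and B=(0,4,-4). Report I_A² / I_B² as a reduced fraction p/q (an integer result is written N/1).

Shared (l₁,l₂,l₃)=(4,4,4): N and (l;000)² cancel in I_A²/I_B².
A: Δ = 4!·4!·4!/13! = 1/450450; Racah Σ t=2..4: t=2:+1/576 t=3:−1/144 t=4:+1/576 = -1/288; ⇒ 3j(4 4 4; -1 2 -1)² = 20/1001, sgn +1
B: Δ = 4!·4!·4!/13! = 1/450450; Racah Σ t=4..4: t=4:+1/13824 = 1/13824; ⇒ 3j(4 4 4; 0 4 -4)² = 14/1287, sgn +1
I_A²/I_B² = (20/1001)/(14/1287) = 90/49

90/49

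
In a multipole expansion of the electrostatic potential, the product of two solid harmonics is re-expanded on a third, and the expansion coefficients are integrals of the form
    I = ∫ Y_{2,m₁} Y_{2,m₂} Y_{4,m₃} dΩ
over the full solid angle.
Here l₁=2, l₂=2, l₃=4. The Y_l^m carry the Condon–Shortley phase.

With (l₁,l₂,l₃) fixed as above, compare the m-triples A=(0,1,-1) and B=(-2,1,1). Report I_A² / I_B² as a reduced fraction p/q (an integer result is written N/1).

Shared (l₁,l₂,l₃)=(2,2,4): N and (l;000)² cancel in I_A²/I_B².
A: Δ = 0!·4!·4!/9! = 1/630; Racah Σ t=0..0: t=0:+1/24 = 1/24; ⇒ 3j(2 2 4; 0 1 -1)² = 1/21, sgn -1
B: Δ = 0!·4!·4!/9! = 1/630; Racah Σ t=0..0: t=0:+1/144 = 1/144; ⇒ 3j(2 2 4; -2 1 1)² = 1/126, sgn -1
I_A²/I_B² = (1/21)/(1/126) = 6/1

6/1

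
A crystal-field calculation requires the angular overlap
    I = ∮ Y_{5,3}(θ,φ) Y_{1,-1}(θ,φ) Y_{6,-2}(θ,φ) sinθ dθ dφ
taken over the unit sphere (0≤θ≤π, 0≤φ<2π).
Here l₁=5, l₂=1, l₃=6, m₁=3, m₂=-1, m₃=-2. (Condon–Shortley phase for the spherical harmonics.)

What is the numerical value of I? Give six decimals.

Rules hold: Σm=0, L=12 even, 4≤6≤6.
N = 11·3·13 = 429
Δ = 0!·10!·2!/13! = 1/858
Racah Σ t=0..0: t=0:+1/14400 = 1/14400
⇒ 3j(5 1 6; 0 0 0)² = 6/143, sgn +1
Racah Σ t=0..0: t=0:+1/161280 = 1/161280
⇒ 3j(5 1 6; 3 -1 -2)² = 1/143, sgn +1
4πI² = N·(3j₀)²·(3jₘ)² = 18/143
I = +1·√(0.125874/4π) = 0.10008369

0.100084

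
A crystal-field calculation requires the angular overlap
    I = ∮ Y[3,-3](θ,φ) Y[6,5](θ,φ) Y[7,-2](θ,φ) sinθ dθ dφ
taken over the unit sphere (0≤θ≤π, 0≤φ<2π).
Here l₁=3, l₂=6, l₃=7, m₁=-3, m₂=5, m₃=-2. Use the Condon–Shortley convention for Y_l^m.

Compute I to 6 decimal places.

-0.055070

Checks pass: Σm=0; 16 even; l₃=7∈[3,9].
(2·3+1)(2·6+1)(2·7+1) = 1365
Δ: 2! 4! 10! / 17! → 1/2042040
sum: t=0:+1/207360 t=1:−1/57600 t=2:+1/207360 = -1/129600
3j²(3 6 7; 0 0 0) = Δ·Π!·Σ² = 168/12155  (sign +1)
sum: t=2:+1/17418240 = 1/17418240
3j²(3 6 7; -3 5 -2) = Δ·Π!·Σ² = 25/12376  (sign -1)
combine: 4πI² = 1365·168/12155·25/12376 = 1575/41327
take √, sign -1: I = -0.05507042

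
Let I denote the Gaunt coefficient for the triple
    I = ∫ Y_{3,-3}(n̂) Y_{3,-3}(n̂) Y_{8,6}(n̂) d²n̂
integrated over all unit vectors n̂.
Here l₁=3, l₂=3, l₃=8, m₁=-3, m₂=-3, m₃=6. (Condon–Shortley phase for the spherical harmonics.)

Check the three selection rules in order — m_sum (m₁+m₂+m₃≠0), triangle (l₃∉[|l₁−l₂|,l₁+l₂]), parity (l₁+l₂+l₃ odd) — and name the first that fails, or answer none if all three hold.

m₁+m₂+m₃ = -3 − 3 + 6 = 0  ✓
triangle: |3−3|=0 ≤ l₃=8 ≤ 3+3=6  ✗
parity: l₁+l₂+l₃ = 14 is even

triangle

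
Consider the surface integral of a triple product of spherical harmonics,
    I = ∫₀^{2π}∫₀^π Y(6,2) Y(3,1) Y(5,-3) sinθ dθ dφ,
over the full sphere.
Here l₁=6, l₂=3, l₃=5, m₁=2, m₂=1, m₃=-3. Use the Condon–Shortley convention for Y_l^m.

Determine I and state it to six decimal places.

m-sum 0 ✓  L=14 even ✓  3≤5≤9 ✓
Π(2lᵢ+1) = 13×7×11 = 1001
triangle coeff Δ(6,3,5) = 1/675675
Σ_t [1,3]: t=1:−1/8640 t=2:+1/2304 t=3:−1/8640 = 7/34560
(3j)²=7/429 [(6 3 5; 0 0 0)], sign=-1
Σ_t [2,4]: t=2:+1/11520 t=3:−1/30240 t=4:+1/1935360 = 1/18432
(3j)²=7/429 [(6 3 5; 2 1 -3)], sign=+1
⇒ 4πI² = 343/1287
I = (-1)√(343/1287/(4π)) = -0.14563067

-0.145631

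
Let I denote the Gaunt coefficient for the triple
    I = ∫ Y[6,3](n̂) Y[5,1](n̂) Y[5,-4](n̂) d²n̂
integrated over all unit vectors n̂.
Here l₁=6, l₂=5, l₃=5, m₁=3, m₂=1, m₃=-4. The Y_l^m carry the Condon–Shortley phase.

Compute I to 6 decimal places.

-0.020582

m-sum 0 ✓  L=16 even ✓  1≤5≤11 ✓
Π(2lᵢ+1) = 13×11×11 = 1573
triangle coeff Δ(6,5,5) = 1/28588560
Σ_t [1,5]: t=1:−1/345600 t=2:+1/13824 t=3:−1/5184 t=4:+1/13824 t=5:−1/345600 = -7/129600
(3j)²=80/7293 [(6 5 5; 0 0 0)], sign=+1
Σ_t [2,3]: t=2:+1/138240 t=3:−1/155520 = 1/1244160
(3j)²=3/9724 [(6 5 5; 3 1 -4)], sign=-1
⇒ 4πI² = 20/3757
I = (-1)√(20/3757/(4π)) = -0.02058209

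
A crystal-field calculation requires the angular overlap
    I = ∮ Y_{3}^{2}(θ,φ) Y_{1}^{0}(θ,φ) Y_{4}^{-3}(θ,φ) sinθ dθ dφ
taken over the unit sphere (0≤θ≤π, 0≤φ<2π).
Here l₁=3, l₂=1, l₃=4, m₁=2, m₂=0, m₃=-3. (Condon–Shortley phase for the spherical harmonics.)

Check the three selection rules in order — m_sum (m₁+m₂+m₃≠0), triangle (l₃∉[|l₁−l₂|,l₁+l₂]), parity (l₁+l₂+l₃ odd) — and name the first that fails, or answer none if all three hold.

m_sum

Σmᵢ = -1  ✗
l₃∈[|l₁−l₂|,l₁+l₂]=[2,4], have l₃=4
Σlᵢ = 8 ⇒ even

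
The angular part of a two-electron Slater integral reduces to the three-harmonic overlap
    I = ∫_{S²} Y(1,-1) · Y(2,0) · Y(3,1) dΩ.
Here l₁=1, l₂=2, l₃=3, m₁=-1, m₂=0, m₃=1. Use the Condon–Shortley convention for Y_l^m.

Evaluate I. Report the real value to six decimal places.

-0.202301

m-sum 0 ✓  L=6 even ✓  1≤3≤3 ✓
Π(2lᵢ+1) = 3×5×7 = 105
triangle coeff Δ(1,2,3) = 1/105
Σ_t [0,0]: t=0:+1/4 = 1/4
(3j)²=3/35 [(1 2 3; 0 0 0)], sign=-1
Σ_t [0,0]: t=0:+1/8 = 1/8
(3j)²=2/35 [(1 2 3; -1 0 1)], sign=+1
⇒ 4πI² = 18/35
I = (-1)√(18/35/(4π)) = -0.20230066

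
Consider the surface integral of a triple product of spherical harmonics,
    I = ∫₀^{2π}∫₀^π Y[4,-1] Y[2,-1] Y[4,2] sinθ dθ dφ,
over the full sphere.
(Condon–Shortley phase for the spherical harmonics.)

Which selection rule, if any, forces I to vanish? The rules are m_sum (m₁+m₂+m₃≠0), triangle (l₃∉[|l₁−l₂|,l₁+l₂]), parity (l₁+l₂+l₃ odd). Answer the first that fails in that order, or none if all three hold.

m₁+m₂+m₃ = -1 − 1 + 2 = 0  ✓
triangle: |4−2|=2 ≤ l₃=4 ≤ 4+2=6  ✓
parity: l₁+l₂+l₃ = 10 is even  ✓

none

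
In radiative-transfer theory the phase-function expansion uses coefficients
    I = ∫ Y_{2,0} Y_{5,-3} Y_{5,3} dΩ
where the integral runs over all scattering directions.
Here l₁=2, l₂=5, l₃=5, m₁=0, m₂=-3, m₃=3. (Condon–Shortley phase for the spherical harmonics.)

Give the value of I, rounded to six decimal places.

-0.016174

Rules hold: Σm=0, L=12 even, 3≤5≤7.
N = 5·11·11 = 605
Δ = 2!·2!·8!/13! = 1/38610
Racah Σ t=0..2: t=0:+1/2880 t=1:−1/576 t=2:+1/2880 = -1/960
⇒ 3j(2 5 5; 0 0 0)² = 10/429, sgn +1
Racah Σ t=0..2: t=0:+1/5760 t=1:−1/5040 t=2:+1/161280 = -1/53760
⇒ 3j(2 5 5; 0 -3 3)² = 1/4290, sgn -1
4πI² = N·(3j₀)²·(3jₘ)² = 5/1521
I = -1·√(0.00328731/4π) = -0.01617393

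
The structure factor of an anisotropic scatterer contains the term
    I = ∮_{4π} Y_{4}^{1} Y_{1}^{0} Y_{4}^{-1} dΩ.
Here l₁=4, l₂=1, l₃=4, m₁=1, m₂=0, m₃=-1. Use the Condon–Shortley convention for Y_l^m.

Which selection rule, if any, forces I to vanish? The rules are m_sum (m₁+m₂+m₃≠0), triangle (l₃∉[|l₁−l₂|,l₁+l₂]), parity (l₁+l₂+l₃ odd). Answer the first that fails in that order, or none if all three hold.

m₁+m₂+m₃ = 1 + 0 − 1 = 0  ✓
triangle: |4−1|=3 ≤ l₃=4 ≤ 4+1=5  ✓
parity: l₁+l₂+l₃ = 9 is odd  ✗

parity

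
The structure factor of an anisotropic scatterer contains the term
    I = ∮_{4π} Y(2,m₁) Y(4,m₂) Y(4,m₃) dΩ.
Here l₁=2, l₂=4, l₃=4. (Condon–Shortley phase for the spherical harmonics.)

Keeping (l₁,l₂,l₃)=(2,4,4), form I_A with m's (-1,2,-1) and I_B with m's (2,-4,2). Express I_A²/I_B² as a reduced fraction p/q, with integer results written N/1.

81/56

l's match ⇒ only the (l;m) 3-j factors differ between A and B.
A: triangle coeff Δ(2,4,4) = 1/13860; Σ_t [1,2]: t=1:−1/240 t=2:+1/96 = 1/160; (3j)²=27/1540 [(2 4 4; -1 2 -1)], sign=-1
B: triangle coeff Δ(2,4,4) = 1/13860; Σ_t [0,0]: t=0:+1/2880 = 1/2880; (3j)²=2/165 [(2 4 4; 2 -4 2)], sign=+1
I_A²/I_B² = (27/1540)/(2/165) = 81/56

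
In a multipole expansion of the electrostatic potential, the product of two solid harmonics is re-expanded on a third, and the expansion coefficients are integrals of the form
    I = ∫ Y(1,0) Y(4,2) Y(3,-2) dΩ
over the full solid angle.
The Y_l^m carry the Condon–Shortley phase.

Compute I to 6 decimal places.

0.213244

Rules hold: Σm=0, L=8 even, 3≤3≤5.
N = 3·9·7 = 189
Δ = 2!·0!·6!/9! = 1/252
Racah Σ t=1..1: t=1:−1/36 = -1/36
⇒ 3j(1 4 3; 0 0 0)² = 4/63, sgn +1
Racah Σ t=1..1: t=1:−1/120 = -1/120
⇒ 3j(1 4 3; 0 2 -2)² = 1/21, sgn +1
4πI² = N·(3j₀)²·(3jₘ)² = 4/7
I = +1·√(0.571429/4π) = 0.21324362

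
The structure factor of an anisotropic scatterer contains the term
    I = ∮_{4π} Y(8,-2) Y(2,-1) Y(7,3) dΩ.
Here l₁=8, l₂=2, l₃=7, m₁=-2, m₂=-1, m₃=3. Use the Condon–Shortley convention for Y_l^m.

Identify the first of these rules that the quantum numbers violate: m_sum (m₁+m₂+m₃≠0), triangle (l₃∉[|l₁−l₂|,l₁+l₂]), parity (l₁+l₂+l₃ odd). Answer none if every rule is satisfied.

parity

Σmᵢ = 0  ✓
l₃∈[|l₁−l₂|,l₁+l₂]=[6,10], have l₃=7  ✓
Σlᵢ = 17 ⇒ odd  ✗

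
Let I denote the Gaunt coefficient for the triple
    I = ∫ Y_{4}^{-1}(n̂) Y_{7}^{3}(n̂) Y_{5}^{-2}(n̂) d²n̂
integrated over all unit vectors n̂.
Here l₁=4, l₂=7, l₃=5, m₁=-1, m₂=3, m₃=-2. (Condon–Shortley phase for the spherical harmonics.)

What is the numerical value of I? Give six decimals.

Checks pass: Σm=0; 16 even; l₃=5∈[3,11].
(2·4+1)(2·7+1)(2·5+1) = 1485
Δ: 6! 2! 8! / 17! → 1/6126120
sum: t=2:+1/69120 t=3:−1/20736 t=4:+1/69120 = -1/51840
3j²(4 7 5; 0 0 0) = Δ·Π!·Σ² = 280/21879  (sign +1)
sum: t=3:−1/362880 t=4:+1/69120 t=5:−1/172800 = 43/7257600
3j²(4 7 5; -1 3 -2) = Δ·Π!·Σ² = 1849/170170  (sign -1)
combine: 4πI² = 1485·280/21879·1849/170170 = 110940/537251
take √, sign -1: I = -0.12818893

-0.128189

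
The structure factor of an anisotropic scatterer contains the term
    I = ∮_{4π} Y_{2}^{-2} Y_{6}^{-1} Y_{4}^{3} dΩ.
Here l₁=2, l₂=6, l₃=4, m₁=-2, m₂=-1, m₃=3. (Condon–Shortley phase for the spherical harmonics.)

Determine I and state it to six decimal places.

-0.035563

Rules hold: Σm=0, L=12 even, 4≤4≤8.
N = 5·13·9 = 585
Δ = 4!·0!·8!/13! = 1/6435
Racah Σ t=2..2: t=2:+1/2304 = 1/2304
⇒ 3j(2 6 4; 0 0 0)² = 5/143, sgn +1
Racah Σ t=4..4: t=4:+1/120960 = 1/120960
⇒ 3j(2 6 4; -2 -1 3)² = 1/1287, sgn -1
4πI² = N·(3j₀)²·(3jₘ)² = 25/1573
I = -1·√(0.0158932/4π) = -0.03556319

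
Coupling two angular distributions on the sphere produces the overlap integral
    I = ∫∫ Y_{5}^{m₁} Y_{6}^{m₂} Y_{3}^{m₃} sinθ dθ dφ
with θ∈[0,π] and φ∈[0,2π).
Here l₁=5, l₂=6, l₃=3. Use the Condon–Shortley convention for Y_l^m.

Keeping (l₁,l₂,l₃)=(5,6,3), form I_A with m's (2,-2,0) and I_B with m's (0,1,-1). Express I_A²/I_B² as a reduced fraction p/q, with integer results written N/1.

l's match ⇒ only the (l;m) 3-j factors differ between A and B.
A: triangle coeff Δ(5,6,3) = 1/675675; Σ_t [1,3]: t=1:−1/60480 t=2:+1/5760 t=3:−1/8640 = 1/24192; (3j)²=8/3003 [(5 6 3; 2 -2 0)], sign=-1
B: triangle coeff Δ(5,6,3) = 1/675675; Σ_t [3,5]: t=3:−1/34560 t=4:+1/3456 t=5:−1/5760 = 1/11520; (3j)²=2/429 [(5 6 3; 0 1 -1)], sign=+1
I_A²/I_B² = (8/3003)/(2/429) = 4/7

4/7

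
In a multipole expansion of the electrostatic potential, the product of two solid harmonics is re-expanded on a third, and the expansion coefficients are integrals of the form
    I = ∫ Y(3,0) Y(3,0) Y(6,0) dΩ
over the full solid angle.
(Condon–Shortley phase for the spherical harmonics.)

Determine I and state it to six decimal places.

m-sum 0 ✓  L=12 even ✓  0≤6≤6 ✓
Π(2lᵢ+1) = 7×7×13 = 637
triangle coeff Δ(3,3,6) = 1/12012
Σ_t [0,0]: t=0:+1/1296 = 1/1296
(3j)²=100/3003 [(3 3 6; 0 0 0)], sign=+1
(m-triple is (0,0,0) — same symbol as above.)
⇒ 4πI² = 10000/14157
I = (+1)√(10000/14157/(4π)) = 0.23708793

0.237088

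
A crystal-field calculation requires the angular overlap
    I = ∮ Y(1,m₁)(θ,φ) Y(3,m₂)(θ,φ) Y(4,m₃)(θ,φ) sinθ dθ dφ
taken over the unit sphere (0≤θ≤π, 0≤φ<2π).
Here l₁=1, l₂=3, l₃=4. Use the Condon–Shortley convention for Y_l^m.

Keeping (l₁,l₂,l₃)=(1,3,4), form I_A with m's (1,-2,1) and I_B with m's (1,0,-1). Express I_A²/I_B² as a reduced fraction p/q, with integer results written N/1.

3/10

Shared (l₁,l₂,l₃)=(1,3,4): N and (l;000)² cancel in I_A²/I_B².
A: Δ = 0!·2!·6!/9! = 1/252; Racah Σ t=0..0: t=0:+1/240 = 1/240; ⇒ 3j(1 3 4; 1 -2 1)² = 1/84, sgn -1
B: Δ = 0!·2!·6!/9! = 1/252; Racah Σ t=0..0: t=0:+1/72 = 1/72; ⇒ 3j(1 3 4; 1 0 -1)² = 5/126, sgn -1
I_A²/I_B² = (1/84)/(5/126) = 3/10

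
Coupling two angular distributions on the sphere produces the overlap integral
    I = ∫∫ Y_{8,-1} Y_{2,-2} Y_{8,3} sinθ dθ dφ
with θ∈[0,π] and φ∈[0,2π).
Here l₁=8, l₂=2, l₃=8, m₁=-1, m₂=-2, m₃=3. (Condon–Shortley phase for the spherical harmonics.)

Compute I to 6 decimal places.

Rules hold: Σm=0, L=18 even, 6≤8≤10.
N = 17·5·17 = 1445
Δ = 2!·14!·2!/19! = 1/348840
Racah Σ t=0..2: t=0:+1/116121600 t=1:−1/25401600 t=2:+1/116121600 = -1/45158400
⇒ 3j(8 2 8; 0 0 0)² = 24/1615, sgn -1
Racah Σ t=0..0: t=0:+1/174182400 = 1/174182400
⇒ 3j(8 2 8; -1 -2 3)² = 77/3876, sgn -1
4πI² = N·(3j₀)²·(3jₘ)² = 154/361
I = +1·√(0.426593/4π) = 0.18424759

0.184248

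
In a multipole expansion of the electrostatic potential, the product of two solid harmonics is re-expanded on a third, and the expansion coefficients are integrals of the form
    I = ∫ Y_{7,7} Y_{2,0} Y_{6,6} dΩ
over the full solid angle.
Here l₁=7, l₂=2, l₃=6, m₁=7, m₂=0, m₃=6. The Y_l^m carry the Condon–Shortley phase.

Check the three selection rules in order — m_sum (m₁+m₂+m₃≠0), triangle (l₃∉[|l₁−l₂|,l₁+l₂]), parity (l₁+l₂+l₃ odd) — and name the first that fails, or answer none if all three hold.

m_sum

azimuthal sum: 7 + 0 + 6 = 13  ✗
5 ≤ 6 ≤ 9 (triangle on l)
L = 7 + 2 + 6 = 15 (odd)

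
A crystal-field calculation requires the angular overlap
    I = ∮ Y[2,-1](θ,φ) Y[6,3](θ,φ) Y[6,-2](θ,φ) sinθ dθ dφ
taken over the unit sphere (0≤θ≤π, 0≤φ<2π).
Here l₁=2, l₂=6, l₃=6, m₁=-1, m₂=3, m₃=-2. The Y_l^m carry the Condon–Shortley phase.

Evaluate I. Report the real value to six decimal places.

-0.140463

Checks pass: Σm=0; 14 even; l₃=6∈[4,8].
(2·2+1)(2·6+1)(2·6+1) = 845
Δ: 2! 2! 10! / 15! → 1/90090
sum: t=0:+1/69120 t=1:−1/14400 t=2:+1/69120 = -7/172800
3j²(2 6 6; 0 0 0) = Δ·Π!·Σ² = 14/715  (sign -1)
sum: t=1:−1/161280 t=2:+1/60480 = 1/96768
3j²(2 6 6; -1 3 -2) = Δ·Π!·Σ² = 15/1001  (sign +1)
combine: 4πI² = 845·14/715·15/1001 = 30/121
take √, sign -1: I = -0.14046335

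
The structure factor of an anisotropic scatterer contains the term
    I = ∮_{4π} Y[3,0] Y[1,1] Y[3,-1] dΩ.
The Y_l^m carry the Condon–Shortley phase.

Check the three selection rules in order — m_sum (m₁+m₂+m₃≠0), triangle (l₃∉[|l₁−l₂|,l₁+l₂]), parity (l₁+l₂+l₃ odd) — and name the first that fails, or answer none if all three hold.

m₁+m₂+m₃ = 0 + 1 − 1 = 0  ✓
triangle: |3−1|=2 ≤ l₃=3 ≤ 3+1=4  ✓
parity: l₁+l₂+l₃ = 7 is odd  ✗

parity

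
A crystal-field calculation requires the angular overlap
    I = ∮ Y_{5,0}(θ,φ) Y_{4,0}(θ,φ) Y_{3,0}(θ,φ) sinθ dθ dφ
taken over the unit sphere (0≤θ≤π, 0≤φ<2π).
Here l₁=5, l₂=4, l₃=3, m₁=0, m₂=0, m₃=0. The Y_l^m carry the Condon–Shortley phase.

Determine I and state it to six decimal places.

0.148374

Checks pass: Σm=0; 12 even; l₃=3∈[1,9].
(2·5+1)(2·4+1)(2·3+1) = 693
Δ: 6! 4! 2! / 13! → 1/180180
sum: t=2:+1/576 t=3:−1/144 t=4:+1/576 = -1/288
3j²(5 4 3; 0 0 0) = Δ·Π!·Σ² = 20/1001  (sign +1)
(m-triple is (0,0,0) — same symbol as above.)
combine: 4πI² = 693·20/1001·20/1001 = 3600/13013
take √, sign +1: I = 0.14837393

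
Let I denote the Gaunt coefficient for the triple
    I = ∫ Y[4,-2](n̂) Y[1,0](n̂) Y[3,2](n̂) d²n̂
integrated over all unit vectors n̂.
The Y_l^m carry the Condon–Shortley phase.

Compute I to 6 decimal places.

m-sum 0 ✓  L=8 even ✓  3≤3≤5 ✓
Π(2lᵢ+1) = 9×3×7 = 189
triangle coeff Δ(4,1,3) = 1/252
Σ_t [1,1]: t=1:−1/36 = -1/36
(3j)²=4/63 [(4 1 3; 0 0 0)], sign=+1
Σ_t [1,1]: t=1:−1/120 = -1/120
(3j)²=1/21 [(4 1 3; -2 0 2)], sign=+1
⇒ 4πI² = 4/7
I = (+1)√(4/7/(4π)) = 0.21324362

0.213244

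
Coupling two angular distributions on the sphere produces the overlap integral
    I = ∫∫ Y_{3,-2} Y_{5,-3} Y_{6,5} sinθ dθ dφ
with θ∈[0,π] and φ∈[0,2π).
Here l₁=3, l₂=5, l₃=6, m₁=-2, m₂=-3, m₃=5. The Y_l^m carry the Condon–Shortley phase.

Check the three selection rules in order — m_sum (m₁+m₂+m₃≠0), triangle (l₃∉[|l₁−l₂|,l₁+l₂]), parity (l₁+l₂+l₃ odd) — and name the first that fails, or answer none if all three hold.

m₁+m₂+m₃ = -2 − 3 + 5 = 0  ✓
triangle: |3−5|=2 ≤ l₃=6 ≤ 3+5=8  ✓
parity: l₁+l₂+l₃ = 14 is even  ✓

none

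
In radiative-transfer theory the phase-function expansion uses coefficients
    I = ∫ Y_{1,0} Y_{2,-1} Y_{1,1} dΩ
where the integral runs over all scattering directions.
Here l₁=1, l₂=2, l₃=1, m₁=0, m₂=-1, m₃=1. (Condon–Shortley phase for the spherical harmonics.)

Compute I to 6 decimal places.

Checks pass: Σm=0; 4 even; l₃=1∈[1,3].
(2·1+1)(2·2+1)(2·1+1) = 45
Δ: 2! 0! 2! / 5! → 1/30
sum: t=1:−1/1 = -1/1
3j²(1 2 1; 0 0 0) = Δ·Π!·Σ² = 2/15  (sign +1)
sum: t=1:−1/2 = -1/2
3j²(1 2 1; 0 -1 1) = Δ·Π!·Σ² = 1/10  (sign -1)
combine: 4πI² = 45·2/15·1/10 = 3/5
take √, sign -1: I = -0.21850969

-0.218510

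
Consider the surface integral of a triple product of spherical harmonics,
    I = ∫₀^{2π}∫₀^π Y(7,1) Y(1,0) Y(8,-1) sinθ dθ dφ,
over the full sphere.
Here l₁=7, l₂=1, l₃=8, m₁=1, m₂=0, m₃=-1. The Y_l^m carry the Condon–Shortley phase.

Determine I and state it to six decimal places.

-0.242860

Rules hold: Σm=0, L=16 even, 6≤8≤8.
N = 15·3·17 = 765
Δ = 0!·14!·2!/17! = 1/2040
Racah Σ t=0..0: t=0:+1/25401600 = 1/25401600
⇒ 3j(7 1 8; 0 0 0)² = 8/255, sgn +1
Racah Σ t=0..0: t=0:+1/29030400 = 1/29030400
⇒ 3j(7 1 8; 1 0 -1)² = 21/680, sgn -1
4πI² = N·(3j₀)²·(3jₘ)² = 63/85
I = -1·√(0.741176/4π) = -0.24285994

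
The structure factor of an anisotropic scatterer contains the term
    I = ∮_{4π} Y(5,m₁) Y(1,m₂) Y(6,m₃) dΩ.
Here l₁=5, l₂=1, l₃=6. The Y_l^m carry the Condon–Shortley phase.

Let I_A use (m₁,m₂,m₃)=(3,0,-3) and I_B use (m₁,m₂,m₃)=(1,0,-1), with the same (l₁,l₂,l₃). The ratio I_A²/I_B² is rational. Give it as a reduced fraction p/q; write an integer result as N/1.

Same 5,1,6: normalisation and zero-m 3j drop out of the ratio.
A: Δ: 0! 10! 2! / 13! → 1/858; sum: t=0:+1/80640 = 1/80640; 3j²(5 1 6; 3 0 -3) = Δ·Π!·Σ² = 9/286  (sign -1)
B: Δ: 0! 10! 2! / 13! → 1/858; sum: t=0:+1/17280 = 1/17280; 3j²(5 1 6; 1 0 -1) = Δ·Π!·Σ² = 35/858  (sign -1)
I_A²/I_B² = (9/286)/(35/858) = 27/35

27/35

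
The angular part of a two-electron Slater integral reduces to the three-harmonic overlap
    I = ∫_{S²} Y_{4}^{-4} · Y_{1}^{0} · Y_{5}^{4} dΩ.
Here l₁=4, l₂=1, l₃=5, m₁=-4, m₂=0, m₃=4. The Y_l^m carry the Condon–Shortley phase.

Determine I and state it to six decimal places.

Checks pass: Σm=0; 10 even; l₃=5∈[3,5].
(2·4+1)(2·1+1)(2·5+1) = 297
Δ: 0! 8! 2! / 11! → 1/495
sum: t=0:+1/576 = 1/576
3j²(4 1 5; 0 0 0) = Δ·Π!·Σ² = 5/99  (sign -1)
sum: t=0:+1/40320 = 1/40320
3j²(4 1 5; -4 0 4) = Δ·Π!·Σ² = 1/55  (sign -1)
combine: 4πI² = 297·5/99·1/55 = 3/11
take √, sign +1: I = 0.14731920

0.147319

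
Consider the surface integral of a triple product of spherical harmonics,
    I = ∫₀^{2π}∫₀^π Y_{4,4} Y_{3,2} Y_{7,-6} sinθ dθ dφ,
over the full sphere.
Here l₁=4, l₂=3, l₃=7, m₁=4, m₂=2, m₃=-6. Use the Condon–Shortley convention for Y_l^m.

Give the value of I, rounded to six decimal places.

0.241725

Checks pass: Σm=0; 14 even; l₃=7∈[1,7].
(2·4+1)(2·3+1)(2·7+1) = 945
Δ: 0! 8! 6! / 15! → 1/45045
sum: t=0:+1/20736 = 1/20736
3j²(4 3 7; 0 0 0) = Δ·Π!·Σ² = 35/1287  (sign -1)
sum: t=0:+1/4838400 = 1/4838400
3j²(4 3 7; 4 2 -6) = Δ·Π!·Σ² = 1/35  (sign -1)
combine: 4πI² = 945·35/1287·1/35 = 105/143
take √, sign +1: I = 0.24172507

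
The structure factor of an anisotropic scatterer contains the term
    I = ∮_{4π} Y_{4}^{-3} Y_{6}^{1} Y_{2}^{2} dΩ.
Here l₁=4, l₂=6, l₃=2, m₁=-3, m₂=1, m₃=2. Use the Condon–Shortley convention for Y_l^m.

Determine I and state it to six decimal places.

Rules hold: Σm=0, L=12 even, 2≤2≤10.
N = 9·13·5 = 585
Δ = 8!·0!·4!/13! = 1/6435
Racah Σ t=4..4: t=4:+1/2304 = 1/2304
⇒ 3j(4 6 2; 0 0 0)² = 5/143, sgn +1
Racah Σ t=7..7: t=7:−1/120960 = -1/120960
⇒ 3j(4 6 2; -3 1 2)² = 1/1287, sgn -1
4πI² = N·(3j₀)²·(3jₘ)² = 25/1573
I = -1·√(0.0158932/4π) = -0.03556319

-0.035563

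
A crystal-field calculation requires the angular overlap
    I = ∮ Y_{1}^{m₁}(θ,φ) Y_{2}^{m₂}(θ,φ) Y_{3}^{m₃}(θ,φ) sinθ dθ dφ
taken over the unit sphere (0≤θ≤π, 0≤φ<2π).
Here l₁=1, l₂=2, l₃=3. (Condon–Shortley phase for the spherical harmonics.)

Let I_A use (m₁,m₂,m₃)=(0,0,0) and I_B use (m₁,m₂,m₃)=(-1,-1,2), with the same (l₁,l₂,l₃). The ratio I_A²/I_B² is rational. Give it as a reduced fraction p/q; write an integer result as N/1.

9/10

Same 1,2,3: normalisation and zero-m 3j drop out of the ratio.
A: Δ: 0! 2! 4! / 7! → 1/105; sum: t=0:+1/4 = 1/4; 3j²(1 2 3; 0 0 0) = Δ·Π!·Σ² = 3/35  (sign -1)
B: Δ: 0! 2! 4! / 7! → 1/105; sum: t=0:+1/12 = 1/12; 3j²(1 2 3; -1 -1 2) = Δ·Π!·Σ² = 2/21  (sign -1)
I_A²/I_B² = (3/35)/(2/21) = 9/10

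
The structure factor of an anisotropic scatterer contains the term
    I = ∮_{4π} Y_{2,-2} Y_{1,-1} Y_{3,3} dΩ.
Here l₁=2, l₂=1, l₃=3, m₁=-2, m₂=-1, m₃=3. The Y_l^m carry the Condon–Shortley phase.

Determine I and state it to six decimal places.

Checks pass: Σm=0; 6 even; l₃=3∈[1,3].
(2·2+1)(2·1+1)(2·3+1) = 105
Δ: 0! 4! 2! / 7! → 1/105
sum: t=0:+1/4 = 1/4
3j²(2 1 3; 0 0 0) = Δ·Π!·Σ² = 3/35  (sign -1)
sum: t=0:+1/48 = 1/48
3j²(2 1 3; -2 -1 3) = Δ·Π!·Σ² = 1/7  (sign +1)
combine: 4πI² = 105·3/35·1/7 = 9/7
take √, sign -1: I = -0.31986543

-0.319865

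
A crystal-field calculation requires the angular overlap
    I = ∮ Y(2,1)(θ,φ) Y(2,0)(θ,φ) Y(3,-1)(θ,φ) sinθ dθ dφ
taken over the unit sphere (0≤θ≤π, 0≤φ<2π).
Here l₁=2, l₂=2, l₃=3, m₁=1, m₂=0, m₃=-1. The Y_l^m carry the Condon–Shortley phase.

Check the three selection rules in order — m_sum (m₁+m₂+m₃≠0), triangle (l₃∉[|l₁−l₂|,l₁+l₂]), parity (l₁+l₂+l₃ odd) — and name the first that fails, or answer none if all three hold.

azimuthal sum: 1 + 0 − 1 = 0  ✓
0 ≤ 3 ≤ 4 (triangle on l)  ✓
L = 2 + 2 + 3 = 7 (odd)  ✗

parity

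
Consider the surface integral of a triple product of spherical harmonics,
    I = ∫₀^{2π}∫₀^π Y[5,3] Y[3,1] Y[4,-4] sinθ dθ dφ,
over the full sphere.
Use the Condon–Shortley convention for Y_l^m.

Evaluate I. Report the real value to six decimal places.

0.169606

Checks pass: Σm=0; 12 even; l₃=4∈[2,8].
(2·5+1)(2·3+1)(2·4+1) = 693
Δ: 4! 6! 2! / 13! → 1/180180
sum: t=1:−1/576 t=2:+1/144 t=3:−1/576 = 1/288
3j²(5 3 4; 0 0 0) = Δ·Π!·Σ² = 20/1001  (sign +1)
sum: t=2:+1/5760 = 1/5760
3j²(5 3 4; 3 1 -4) = Δ·Π!·Σ² = 56/2145  (sign +1)
combine: 4πI² = 693·20/1001·56/2145 = 672/1859
take √, sign +1: I = 0.16960553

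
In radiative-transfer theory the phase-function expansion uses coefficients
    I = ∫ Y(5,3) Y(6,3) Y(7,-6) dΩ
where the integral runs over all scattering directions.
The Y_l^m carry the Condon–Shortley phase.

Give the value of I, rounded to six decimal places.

0.107391

Rules hold: Σm=0, L=18 even, 1≤7≤11.
N = 11·13·15 = 2145
Δ = 4!·6!·8!/19! = 1/174594420
Racah Σ t=0..4: t=0:+1/4147200 t=1:−1/207360 t=2:+1/82944 t=3:−1/207360 t=4:+1/4147200 = 1/345600
⇒ 3j(5 6 7; 0 0 0)² = 420/46189, sgn -1
Racah Σ t=1..2: t=1:−1/29030400 t=2:+1/14515200 = 1/29030400
⇒ 3j(5 6 7; 3 3 -6)² = 12/1615, sgn -1
4πI² = N·(3j₀)²·(3jₘ)² = 15120/104329
I = +1·√(0.144926/4π) = 0.10739114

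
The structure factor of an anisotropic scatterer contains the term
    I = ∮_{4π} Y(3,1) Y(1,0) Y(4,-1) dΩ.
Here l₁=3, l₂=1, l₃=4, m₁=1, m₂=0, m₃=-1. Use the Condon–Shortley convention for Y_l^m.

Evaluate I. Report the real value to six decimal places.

-0.238414

Checks pass: Σm=0; 8 even; l₃=4∈[2,4].
(2·3+1)(2·1+1)(2·4+1) = 189
Δ: 0! 6! 2! / 9! → 1/252
sum: t=0:+1/36 = 1/36
3j²(3 1 4; 0 0 0) = Δ·Π!·Σ² = 4/63  (sign +1)
sum: t=0:+1/48 = 1/48
3j²(3 1 4; 1 0 -1) = Δ·Π!·Σ² = 5/84  (sign -1)
combine: 4πI² = 189·4/63·5/84 = 5/7
take √, sign -1: I = -0.23841361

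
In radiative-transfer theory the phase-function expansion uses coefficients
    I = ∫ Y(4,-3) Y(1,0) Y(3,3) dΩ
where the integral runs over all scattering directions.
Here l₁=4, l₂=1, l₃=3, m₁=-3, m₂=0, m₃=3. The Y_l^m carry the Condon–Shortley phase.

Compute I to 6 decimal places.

m-sum 0 ✓  L=8 even ✓  3≤3≤5 ✓
Π(2lᵢ+1) = 9×3×7 = 189
triangle coeff Δ(4,1,3) = 1/252
Σ_t [1,1]: t=1:−1/36 = -1/36
(3j)²=4/63 [(4 1 3; 0 0 0)], sign=+1
Σ_t [1,1]: t=1:−1/720 = -1/720
(3j)²=1/36 [(4 1 3; -3 0 3)], sign=-1
⇒ 4πI² = 1/3
I = (-1)√(1/3/(4π)) = -0.16286750

-0.162868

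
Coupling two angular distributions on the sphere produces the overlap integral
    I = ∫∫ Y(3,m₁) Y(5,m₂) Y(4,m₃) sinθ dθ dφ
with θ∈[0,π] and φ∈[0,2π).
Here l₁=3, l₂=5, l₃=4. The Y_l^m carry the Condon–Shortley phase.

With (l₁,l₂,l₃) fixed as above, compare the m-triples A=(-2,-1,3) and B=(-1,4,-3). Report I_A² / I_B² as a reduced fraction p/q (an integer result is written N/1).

l's match ⇒ only the (l;m) 3-j factors differ between A and B.
A: triangle coeff Δ(3,5,4) = 1/180180; Σ_t [3,4]: t=3:−1/1440 t=4:+1/17280 = -11/17280; (3j)²=11/468 [(3 5 4; -2 -1 3)], sign=+1
B: triangle coeff Δ(3,5,4) = 1/180180; Σ_t [3,4]: t=3:−1/4320 t=4:+1/5760 = -1/17280; (3j)²=7/4290 [(3 5 4; -1 4 -3)], sign=+1
I_A²/I_B² = (11/468)/(7/4290) = 605/42

605/42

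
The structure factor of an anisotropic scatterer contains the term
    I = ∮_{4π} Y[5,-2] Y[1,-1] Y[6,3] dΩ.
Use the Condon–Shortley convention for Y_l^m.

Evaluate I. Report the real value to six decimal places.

-0.245154

m-sum 0 ✓  L=12 even ✓  4≤6≤6 ✓
Π(2lᵢ+1) = 11×3×13 = 429
triangle coeff Δ(5,1,6) = 1/858
Σ_t [0,0]: t=0:+1/14400 = 1/14400
(3j)²=6/143 [(5 1 6; 0 0 0)], sign=+1
Σ_t [0,0]: t=0:+1/60480 = 1/60480
(3j)²=6/143 [(5 1 6; -2 -1 3)], sign=-1
⇒ 4πI² = 108/143
I = (-1)√(108/143/(4π)) = -0.24515397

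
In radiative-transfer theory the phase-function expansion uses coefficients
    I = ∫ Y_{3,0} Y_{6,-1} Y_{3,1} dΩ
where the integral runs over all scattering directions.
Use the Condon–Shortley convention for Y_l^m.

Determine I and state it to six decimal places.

-0.221775

Rules hold: Σm=0, L=12 even, 3≤3≤9.
N = 7·13·7 = 637
Δ = 6!·0!·6!/13! = 1/12012
Racah Σ t=3..3: t=3:−1/1296 = -1/1296
⇒ 3j(3 6 3; 0 0 0)² = 100/3003, sgn +1
Racah Σ t=3..3: t=3:−1/1728 = -1/1728
⇒ 3j(3 6 3; 0 -1 1)² = 25/858, sgn -1
4πI² = N·(3j₀)²·(3jₘ)² = 8750/14157
I = -1·√(0.618069/4π) = -0.22177545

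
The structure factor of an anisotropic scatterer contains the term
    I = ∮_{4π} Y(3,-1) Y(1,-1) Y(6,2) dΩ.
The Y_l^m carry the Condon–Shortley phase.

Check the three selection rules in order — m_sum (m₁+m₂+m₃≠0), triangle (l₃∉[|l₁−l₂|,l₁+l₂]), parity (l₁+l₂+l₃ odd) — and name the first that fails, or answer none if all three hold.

triangle

azimuthal sum: -1 − 1 + 2 = 0  ✓
2 ≤ 6 ≤ 4 (triangle on l)  ✗
L = 3 + 1 + 6 = 10 (even)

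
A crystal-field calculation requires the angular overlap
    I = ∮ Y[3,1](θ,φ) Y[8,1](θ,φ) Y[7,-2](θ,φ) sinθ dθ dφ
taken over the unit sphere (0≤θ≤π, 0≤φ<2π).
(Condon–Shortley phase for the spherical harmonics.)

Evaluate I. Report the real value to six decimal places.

0.048853

Checks pass: Σm=0; 18 even; l₃=7∈[5,11].
(2·3+1)(2·8+1)(2·7+1) = 1785
Δ: 4! 2! 12! / 19! → 1/5290740
sum: t=1:−1/7257600 t=2:+1/2073600 t=3:−1/7257600 = 1/4838400
3j²(3 8 7; 0 0 0) = Δ·Π!·Σ² = 252/20995  (sign -1)
sum: t=0:+1/104509440 t=1:−1/5806080 t=2:+1/4838400 = 23/522547200
3j²(3 8 7; 1 1 -2) = Δ·Π!·Σ² = 529/377910  (sign -1)
combine: 4πI² = 1785·252/20995·529/377910 = 155526/5185765
take √, sign +1: I = 0.04885288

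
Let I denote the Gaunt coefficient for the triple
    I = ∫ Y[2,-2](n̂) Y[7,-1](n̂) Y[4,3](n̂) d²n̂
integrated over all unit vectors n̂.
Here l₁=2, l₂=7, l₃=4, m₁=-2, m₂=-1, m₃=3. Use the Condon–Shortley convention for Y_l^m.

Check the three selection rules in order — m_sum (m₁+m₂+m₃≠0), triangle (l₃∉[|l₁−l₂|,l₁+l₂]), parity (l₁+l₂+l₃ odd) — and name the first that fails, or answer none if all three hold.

triangle

azimuthal sum: -2 − 1 + 3 = 0  ✓
5 ≤ 4 ≤ 9 (triangle on l)  ✗
L = 2 + 7 + 4 = 13 (odd)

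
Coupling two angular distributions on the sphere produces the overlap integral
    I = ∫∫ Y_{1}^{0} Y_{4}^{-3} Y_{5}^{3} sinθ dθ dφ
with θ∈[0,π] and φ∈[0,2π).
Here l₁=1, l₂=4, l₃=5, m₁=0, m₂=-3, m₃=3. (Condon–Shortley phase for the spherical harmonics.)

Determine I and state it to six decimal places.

Checks pass: Σm=0; 10 even; l₃=5∈[3,5].
(2·1+1)(2·4+1)(2·5+1) = 297
Δ: 0! 2! 8! / 11! → 1/495
sum: t=0:+1/576 = 1/576
3j²(1 4 5; 0 0 0) = Δ·Π!·Σ² = 5/99  (sign -1)
sum: t=0:+1/5040 = 1/5040
3j²(1 4 5; 0 -3 3) = Δ·Π!·Σ² = 16/495  (sign +1)
combine: 4πI² = 297·5/99·16/495 = 16/33
take √, sign -1: I = -0.19642560

-0.196426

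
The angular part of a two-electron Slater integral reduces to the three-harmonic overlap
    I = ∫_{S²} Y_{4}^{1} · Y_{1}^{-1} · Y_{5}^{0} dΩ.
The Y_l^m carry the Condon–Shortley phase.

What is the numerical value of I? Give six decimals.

0.155288

Checks pass: Σm=0; 10 even; l₃=5∈[3,5].
(2·4+1)(2·1+1)(2·5+1) = 297
Δ: 0! 8! 2! / 11! → 1/495
sum: t=0:+1/576 = 1/576
3j²(4 1 5; 0 0 0) = Δ·Π!·Σ² = 5/99  (sign -1)
sum: t=0:+1/1440 = 1/1440
3j²(4 1 5; 1 -1 0) = Δ·Π!·Σ² = 2/99  (sign -1)
combine: 4πI² = 297·5/99·2/99 = 10/33
take √, sign +1: I = 0.15528807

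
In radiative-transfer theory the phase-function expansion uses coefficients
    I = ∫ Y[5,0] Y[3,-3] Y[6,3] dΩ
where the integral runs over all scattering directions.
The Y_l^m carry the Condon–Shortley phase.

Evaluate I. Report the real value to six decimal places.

0.190675

Rules hold: Σm=0, L=14 even, 2≤6≤8.
N = 11·7·13 = 1001
Δ = 2!·8!·4!/15! = 1/675675
Racah Σ t=0..2: t=0:+1/8640 t=1:−1/2304 t=2:+1/8640 = -7/34560
⇒ 3j(5 3 6; 0 0 0)² = 7/429, sgn -1
Racah Σ t=0..0: t=0:+1/34560 = 1/34560
⇒ 3j(5 3 6; 0 -3 3)² = 4/143, sgn -1
4πI² = N·(3j₀)²·(3jₘ)² = 196/429
I = +1·√(0.456876/4π) = 0.19067531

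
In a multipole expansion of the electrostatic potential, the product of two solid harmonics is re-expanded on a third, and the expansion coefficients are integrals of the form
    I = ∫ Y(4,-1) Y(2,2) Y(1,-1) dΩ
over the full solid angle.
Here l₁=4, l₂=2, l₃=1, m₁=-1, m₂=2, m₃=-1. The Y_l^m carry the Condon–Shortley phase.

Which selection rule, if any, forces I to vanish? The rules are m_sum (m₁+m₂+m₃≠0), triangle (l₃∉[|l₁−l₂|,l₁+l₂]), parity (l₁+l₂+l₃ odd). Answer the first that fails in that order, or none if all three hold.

triangle

Σmᵢ = 0  ✓
l₃∈[|l₁−l₂|,l₁+l₂]=[2,6], have l₃=1  ✗
Σlᵢ = 7 ⇒ odd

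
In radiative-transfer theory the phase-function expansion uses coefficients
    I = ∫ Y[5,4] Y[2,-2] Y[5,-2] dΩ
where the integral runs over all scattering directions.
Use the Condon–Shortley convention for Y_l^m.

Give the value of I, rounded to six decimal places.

m-sum 0 ✓  L=12 even ✓  3≤5≤7 ✓
Π(2lᵢ+1) = 11×5×11 = 605
triangle coeff Δ(5,2,5) = 1/38610
Σ_t [0,2]: t=0:+1/2880 t=1:−1/576 t=2:+1/2880 = -1/960
(3j)²=10/429 [(5 2 5; 0 0 0)], sign=+1
Σ_t [0,0]: t=0:+1/20160 = 1/20160
(3j)²=12/715 [(5 2 5; 4 -2 -2)], sign=-1
⇒ 4πI² = 40/169
I = (-1)√(40/169/(4π)) = -0.13724032

-0.137240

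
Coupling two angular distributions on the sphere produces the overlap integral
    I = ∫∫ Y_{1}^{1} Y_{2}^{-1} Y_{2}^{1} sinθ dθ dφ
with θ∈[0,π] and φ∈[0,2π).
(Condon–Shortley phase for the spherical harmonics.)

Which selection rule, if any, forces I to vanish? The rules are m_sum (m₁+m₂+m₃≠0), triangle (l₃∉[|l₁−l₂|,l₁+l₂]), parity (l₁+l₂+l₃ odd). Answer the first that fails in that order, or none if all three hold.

m₁+m₂+m₃ = 1 − 1 + 1 = 1  ✗
triangle: |1−2|=1 ≤ l₃=2 ≤ 1+2=3
parity: l₁+l₂+l₃ = 5 is odd

m_sum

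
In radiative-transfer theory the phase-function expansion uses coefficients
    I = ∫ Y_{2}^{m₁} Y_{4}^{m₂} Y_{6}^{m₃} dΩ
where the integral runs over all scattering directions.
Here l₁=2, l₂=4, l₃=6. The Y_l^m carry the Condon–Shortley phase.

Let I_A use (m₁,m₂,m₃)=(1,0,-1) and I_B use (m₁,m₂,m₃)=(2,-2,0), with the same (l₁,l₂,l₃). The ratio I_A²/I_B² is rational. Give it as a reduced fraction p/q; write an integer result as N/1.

l's match ⇒ only the (l;m) 3-j factors differ between A and B.
A: triangle coeff Δ(2,4,6) = 1/6435; Σ_t [0,0]: t=0:+1/3456 = 1/3456; (3j)²=35/1287 [(2 4 6; 1 0 -1)], sign=-1
B: triangle coeff Δ(2,4,6) = 1/6435; Σ_t [0,0]: t=0:+1/34560 = 1/34560; (3j)²=1/429 [(2 4 6; 2 -2 0)], sign=+1
I_A²/I_B² = (35/1287)/(1/429) = 35/3

35/3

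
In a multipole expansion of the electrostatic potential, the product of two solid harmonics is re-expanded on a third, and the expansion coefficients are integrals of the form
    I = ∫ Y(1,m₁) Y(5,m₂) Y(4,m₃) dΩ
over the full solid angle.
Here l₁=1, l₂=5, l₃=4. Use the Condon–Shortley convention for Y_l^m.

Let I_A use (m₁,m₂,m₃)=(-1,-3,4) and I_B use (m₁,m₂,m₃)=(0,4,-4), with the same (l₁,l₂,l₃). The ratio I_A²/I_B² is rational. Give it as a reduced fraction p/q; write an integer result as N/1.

1/9

Shared (l₁,l₂,l₃)=(1,5,4): N and (l;000)² cancel in I_A²/I_B².
A: Δ = 2!·0!·8!/11! = 1/495; Racah Σ t=2..2: t=2:+1/80640 = 1/80640; ⇒ 3j(1 5 4; -1 -3 4)² = 1/495, sgn +1
B: Δ = 2!·0!·8!/11! = 1/495; Racah Σ t=1..1: t=1:−1/40320 = -1/40320; ⇒ 3j(1 5 4; 0 4 -4)² = 1/55, sgn -1
I_A²/I_B² = (1/495)/(1/55) = 1/9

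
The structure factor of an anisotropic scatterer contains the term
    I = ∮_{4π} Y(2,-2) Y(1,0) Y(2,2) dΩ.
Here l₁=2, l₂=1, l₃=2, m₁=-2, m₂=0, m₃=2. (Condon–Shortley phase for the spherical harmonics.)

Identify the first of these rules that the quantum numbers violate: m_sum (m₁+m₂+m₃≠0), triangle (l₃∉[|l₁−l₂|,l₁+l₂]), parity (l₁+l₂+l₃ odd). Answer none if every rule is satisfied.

m₁+m₂+m₃ = -2 + 0 + 2 = 0  ✓
triangle: |2−1|=1 ≤ l₃=2 ≤ 2+1=3  ✓
parity: l₁+l₂+l₃ = 5 is odd  ✗

parity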